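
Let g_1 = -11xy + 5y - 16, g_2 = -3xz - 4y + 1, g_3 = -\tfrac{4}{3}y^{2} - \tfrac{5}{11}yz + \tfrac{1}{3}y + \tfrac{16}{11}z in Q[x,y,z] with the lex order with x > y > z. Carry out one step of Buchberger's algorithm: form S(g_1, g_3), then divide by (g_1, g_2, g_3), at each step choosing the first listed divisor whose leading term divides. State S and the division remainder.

lcm(LM(g_1), LM(g_3)) = xy^{2}.
S = (lcm/LT(g_1))·g_1 − (lcm/LT(g_3))·g_3 = -\tfrac{15}{44}xyz + \tfrac{1}{4}xy + \tfrac{12}{11}xz - \tfrac{5}{11}y^{2} + \tfrac{16}{11}y.
Reduce S modulo (g_1, g_2, g_3) in that order:
  leading term xyz: subtract (\tfrac{15}{484}z)·g_1 from -\tfrac{15}{44}xyz + \tfrac{1}{4}xy + \tfrac{12}{11}xz - \tfrac{5}{11}y^{2} + \tfrac{16}{11}y → \tfrac{1}{4}xy + \tfrac{12}{11}xz - \tfrac{5}{11}y^{2} - \tfrac{75}{484}yz + \tfrac{16}{11}y + \tfrac{60}{121}z
  leading term xy: subtract (-\tfrac{1}{44})·g_1 from \tfrac{1}{4}xy + \tfrac{12}{11}xz - \tfrac{5}{11}y^{2} - \tfrac{75}{484}yz + \tfrac{16}{11}y + \tfrac{60}{121}z → \tfrac{12}{11}xz - \tfrac{5}{11}y^{2} - \tfrac{75}{484}yz + \tfrac{69}{44}y + \tfrac{60}{121}z - \tfrac{4}{11}
  leading term xz: subtract (-\tfrac{4}{11})·g_2 from \tfrac{12}{11}xz - \tfrac{5}{11}y^{2} - \tfrac{75}{484}yz + \tfrac{69}{44}y + \tfrac{60}{121}z - \tfrac{4}{11} → -\tfrac{5}{11}y^{2} - \tfrac{75}{484}yz + \tfrac{5}{44}y + \tfrac{60}{121}z
  leading term y^{2}: subtract (\tfrac{15}{44})·g_3 from -\tfrac{5}{11}y^{2} - \tfrac{75}{484}yz + \tfrac{5}{44}y + \tfrac{60}{121}z → 0
The remainder is 0, so this S-polynomial contributes no new basis element.
This is the inner loop of Buchberger's algorithm — each nonzero remainder becomes a new basis element.

S(g_1, g_3) = -\tfrac{15}{44}xyz + \tfrac{1}{4}xy + \tfrac{12}{11}xz - \tfrac{5}{11}y^{2} + \tfrac{16}{11}y; remainder on division = 0.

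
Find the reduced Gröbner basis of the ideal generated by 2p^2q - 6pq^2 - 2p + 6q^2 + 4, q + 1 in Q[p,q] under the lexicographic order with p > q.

G = {p^2 + 4p - 5, q + 1}

Buchberger's algorithm terminates because the ascending chain of leading-term ideals stabilizes.

f_1 = 2p^2q - 6pq^2 - 2p + 6q^2 + 4, LT = p^2q.
f_2 = q + 1, LT = q.

S(f_1,f_2): lcm = p^2q. S = -p^2 - 3pq^2 - p + 3q^2 + 2.
  leading term p^2: no divisor's leading term divides it; move -p^2 to the remainder.
  leading term pq^2: subtract (-3pq)·f_2 from -3pq^2 - p + 3q^2 + 2 → 3pq - p + 3q^2 + 2
  leading term pq: subtract (3p)·f_2 from 3pq - p + 3q^2 + 2 → -4p + 3q^2 + 2
  leading term p: no divisor's leading term divides it; move -4p to the remainder.
  leading term q^2: subtract (3q)·f_2 from 3q^2 + 2 → -3q + 2
  leading term q: subtract (-3)·f_2 from -3q + 2 → 5
  leading term 1: no divisor's leading term divides it; move 5 to the remainder.
  remainder -p^2 - 4p + 5 ≠ 0; add g_3 = -p^2 - 4p + 5 to the basis.

The other S-polynomials (S(f_1,g_3), S(f_2,g_3)) all reduce to 0 modulo the current basis, so we have a Gröbner basis.
Inter-reduce: drop elements whose leading term is divisible by another's, tail-reduce, and make monic.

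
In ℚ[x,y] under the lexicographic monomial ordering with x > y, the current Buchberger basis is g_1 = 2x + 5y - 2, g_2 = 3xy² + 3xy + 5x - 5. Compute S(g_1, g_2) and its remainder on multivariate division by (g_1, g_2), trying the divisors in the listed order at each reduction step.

S(g_1, g_2) = -xy - 5/3x + 5/2y³ - y² + 5/3; remainder on division = 5/2y³ + 3/2y² + 19/6y.

lcm(LM(g_1), LM(g_2)) = xy².
S = (lcm/LT(g_1))·g_1 − (lcm/LT(g_2))·g_2 = -xy - 5/3x + 5/2y³ - y² + 5/3.
Reduce S modulo (g_1, g_2) in that order:
  leading term xy: subtract (-½y)·g_1 from -xy - 5/3x + 5/2y³ - y² + 5/3 → -5/3x + 5/2y³ + 3/2y² - y + 5/3
  leading term x: subtract (-⅚)·g_1 from -5/3x + 5/2y³ + 3/2y² - y + 5/3 → 5/2y³ + 3/2y² + 19/6y
  leading term y³: no divisor's leading term divides it; move 5/2y³ to the remainder.
  leading term y²: no divisor's leading term divides it; move 3/2y² to the remainder.
  leading term y: no divisor's leading term divides it; move 19/6y to the remainder.
The remainder 5/2y³ + 3/2y² + 19/6y is nonzero, so it would be added as the next basis element.
An S-polynomial is built so that the two leading terms cancel; whether anything survives reduction is exactly the Gröbner-basis criterion.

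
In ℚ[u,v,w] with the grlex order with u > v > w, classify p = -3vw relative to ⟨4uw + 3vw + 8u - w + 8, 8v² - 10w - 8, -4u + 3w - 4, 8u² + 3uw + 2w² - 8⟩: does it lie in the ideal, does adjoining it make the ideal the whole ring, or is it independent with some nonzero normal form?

-3vw lies in I (it reduces to 0).

First compute the reduced Gröbner basis of I by Buchberger's algorithm.
f_1 = 4uw + 3vw + 8u - w + 8, LT = uw.
f_2 = 8v² - 10w - 8, LT = v².
f_3 = -4u + 3w - 4, LT = u.
f_4 = 8u² + 3uw + 2w² - 8, LT = u².

S(f_1,f_3): lcm = uw. S = ¾vw + ¾w² + 2u - 5/4w + 2.
  reduce S modulo (f_1, f_2, f_3, f_4):
  remainder ¾vw + ¾w² + ¼w ≠ 0; add h_5 = ¾vw + ¾w² + ¼w to the basis.

S(f_1,f_4): lcm = u²w. S = ¾uvw - ⅜uw² - ¼w³ + 2u² - ¼uw + 2u + w.
  reduce S modulo (f_1, f_2, f_3, f_4, h_5):
  remainder -17/32w³ + 99/64w² - ½w ≠ 0; add h_6 = -17/32w³ + 99/64w² - ½w to the basis.

S(f_3,f_4): lcm = u². S = -9/8uw - ¼w² + u + 1.
  reduce S modulo (f_1, f_2, f_3, f_4, h_5, h_6):
  remainder -35/32w² + 15/8w ≠ 0; add h_7 = -35/32w² + 15/8w to the basis.

S(f_1,h_5): lcm = uvw. S = -uw² + ¾v²w + 2uv - ⅓uw - ¼vw + 2v.
  reduce S modulo (f_1, f_2, f_3, f_4, h_5, h_6, h_7):
  remainder -2315/1428w ≠ 0; add h_8 = -2315/1428w to the basis.

The other S-polynomials (S(f_1,f_2), S(f_2,f_3), S(f_2,f_4), S(f_2,h_5), S(f_3,h_5), S(f_4,h_5), S(f_1,h_6), S(f_2,h_6), S(f_3,h_6), S(f_4,h_6), S(h_5,h_6), S(f_1,h_7), S(f_2,h_7), S(f_3,h_7), S(f_4,h_7), S(h_5,h_7), S(h_6,h_7), S(f_1,h_8), S(f_2,h_8), S(f_3,h_8), S(f_4,h_8), S(h_5,h_8), S(h_6,h_8), S(h_7,h_8)) all reduce to 0 modulo the current basis, so we have a Gröbner basis.
Inter-reduce: drop elements whose leading term is divisible by another's, tail-reduce, and make monic.
Reduced Gröbner basis: {v² - 1, u + 1, w}.
Label its elements g_1 = v² - 1, g_2 = u + 1, g_3 = w.

Reduce p = -3vw modulo G:
  leading term vw: subtract (-3v)·g_3 from -3vw → 0
  normal form = 0.
Since the normal form is 0, p ∈ I.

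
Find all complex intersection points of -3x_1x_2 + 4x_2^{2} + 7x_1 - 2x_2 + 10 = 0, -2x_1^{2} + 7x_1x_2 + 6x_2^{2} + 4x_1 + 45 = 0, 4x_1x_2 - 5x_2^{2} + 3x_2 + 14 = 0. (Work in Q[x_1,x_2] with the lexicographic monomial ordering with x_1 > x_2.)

{(-3, 1)}

Compute a lex Gröbner basis by Buchberger's algorithm.
f_1 = -3x_1x_2 + 7x_1 + 4x_2^{2} - 2x_2 + 10, LT = x_1x_2.
f_2 = -2x_1^{2} + 7x_1x_2 + 4x_1 + 6x_2^{2} + 45, LT = x_1^{2}.
f_3 = 4x_1x_2 - 5x_2^{2} + 3x_2 + 14, LT = x_1x_2.

S(f_1,f_2): lcm = x_1^{2}x_2. S = -\tfrac{7}{3}x_1^{2} + \tfrac{13}{6}x_1x_2^{2} + \tfrac{8}{3}x_1x_2 - \tfrac{10}{3}x_1 + 3x_2^{3} + \tfrac{45}{2}x_2.
  leading term x_1^{2}: subtract (\tfrac{7}{6})·f_2 from -\tfrac{7}{3}x_1^{2} + \tfrac{13}{6}x_1x_2^{2} + \tfrac{8}{3}x_1x_2 - \tfrac{10}{3}x_1 + 3x_2^{3} + \tfrac{45}{2}x_2 → \tfrac{13}{6}x_1x_2^{2} - \tfrac{11}{2}x_1x_2 - 8x_1 + 3x_2^{3} - 7x_2^{2} + \tfrac{45}{2}x_2 - \tfrac{105}{2}
  leading term x_1x_2^{2}: subtract (-\tfrac{13}{18}x_2)·f_1 from \tfrac{13}{6}x_1x_2^{2} - \tfrac{11}{2}x_1x_2 - 8x_1 + 3x_2^{3} - 7x_2^{2} + \tfrac{45}{2}x_2 - \tfrac{105}{2} → -\tfrac{4}{9}x_1x_2 - 8x_1 + \tfrac{53}{9}x_2^{3} - \tfrac{76}{9}x_2^{2} + \tfrac{535}{18}x_2 - \tfrac{105}{2}
  leading term x_1x_2: subtract (\tfrac{4}{27})·f_1 from -\tfrac{4}{9}x_1x_2 - 8x_1 + \tfrac{53}{9}x_2^{3} - \tfrac{76}{9}x_2^{2} + \tfrac{535}{18}x_2 - \tfrac{105}{2} → -\tfrac{244}{27}x_1 + \tfrac{53}{9}x_2^{3} - \tfrac{244}{27}x_2^{2} + \tfrac{1621}{54}x_2 - \tfrac{2915}{54}
  leading term x_1: no divisor's leading term divides it; move -\tfrac{244}{27}x_1 to the remainder.
  leading term x_2^{3}: no divisor's leading term divides it; move \tfrac{53}{9}x_2^{3} to the remainder.
  leading term x_2^{2}: no divisor's leading term divides it; move -\tfrac{244}{27}x_2^{2} to the remainder.
  leading term x_2: no divisor's leading term divides it; move \tfrac{1621}{54}x_2 to the remainder.
  leading term 1: no divisor's leading term divides it; move -\tfrac{2915}{54} to the remainder.
  remainder -\tfrac{244}{27}x_1 + \tfrac{53}{9}x_2^{3} - \tfrac{244}{27}x_2^{2} + \tfrac{1621}{54}x_2 - \tfrac{2915}{54} ≠ 0; add h_4 = -\tfrac{244}{27}x_1 + \tfrac{53}{9}x_2^{3} - \tfrac{244}{27}x_2^{2} + \tfrac{1621}{54}x_2 - \tfrac{2915}{54} to the basis.

S(f_1,f_3): lcm = x_1x_2. S = -\tfrac{7}{3}x_1 - \tfrac{1}{12}x_2^{2} - \tfrac{1}{12}x_2 - \tfrac{41}{6}.
  leading term x_1: subtract (\tfrac{63}{244})·h_4 from -\tfrac{7}{3}x_1 - \tfrac{1}{12}x_2^{2} - \tfrac{1}{12}x_2 - \tfrac{41}{6} → -\tfrac{371}{244}x_2^{3} + \tfrac{9}{4}x_2^{2} - \tfrac{3823}{488}x_2 + \tfrac{3467}{488}
  leading term x_2^{3}: no divisor's leading term divides it; move -\tfrac{371}{244}x_2^{3} to the remainder.
  leading term x_2^{2}: no divisor's leading term divides it; move \tfrac{9}{4}x_2^{2} to the remainder.
  leading term x_2: no divisor's leading term divides it; move -\tfrac{3823}{488}x_2 to the remainder.
  leading term 1: no divisor's leading term divides it; move \tfrac{3467}{488} to the remainder.
  remainder -\tfrac{371}{244}x_2^{3} + \tfrac{9}{4}x_2^{2} - \tfrac{3823}{488}x_2 + \tfrac{3467}{488} ≠ 0; add h_5 = -\tfrac{371}{244}x_2^{3} + \tfrac{9}{4}x_2^{2} - \tfrac{3823}{488}x_2 + \tfrac{3467}{488} to the basis.

S(f_2,f_3): lcm = x_1^{2}x_2. S = -\tfrac{9}{4}x_1x_2^{2} - \tfrac{11}{4}x_1x_2 - \tfrac{7}{2}x_1 - 3x_2^{3} - \tfrac{45}{2}x_2.
  leading term x_1x_2^{2}: subtract (\tfrac{3}{4}x_2)·f_1 from -\tfrac{9}{4}x_1x_2^{2} - \tfrac{11}{4}x_1x_2 - \tfrac{7}{2}x_1 - 3x_2^{3} - \tfrac{45}{2}x_2 → -8x_1x_2 - \tfrac{7}{2}x_1 - 6x_2^{3} + \tfrac{3}{2}x_2^{2} - 30x_2
  leading term x_1x_2: subtract (\tfrac{8}{3})·f_1 from -8x_1x_2 - \tfrac{7}{2}x_1 - 6x_2^{3} + \tfrac{3}{2}x_2^{2} - 30x_2 → -\tfrac{133}{6}x_1 - 6x_2^{3} - \tfrac{55}{6}x_2^{2} - \tfrac{74}{3}x_2 - \tfrac{80}{3}
  leading term x_1: subtract (\tfrac{1197}{488})·h_4 from -\tfrac{133}{6}x_1 - 6x_2^{3} - \tfrac{55}{6}x_2^{2} - \tfrac{74}{3}x_2 - \tfrac{80}{3} → -\tfrac{9977}{488}x_2^{3} + 13x_2^{2} - \tfrac{95939}{976}x_2 + \tfrac{103205}{976}
  leading term x_2^{3}: subtract (\tfrac{9977}{742})·h_5 from -\tfrac{9977}{488}x_2^{3} + 13x_2^{2} - \tfrac{95939}{976}x_2 + \tfrac{103205}{976} → -\tfrac{51209}{2968}x_2^{2} + \tfrac{20891}{2968}x_2 + \tfrac{15159}{1484}
  leading term x_2^{2}: no divisor's leading term divides it; move -\tfrac{51209}{2968}x_2^{2} to the remainder.
  leading term x_2: no divisor's leading term divides it; move \tfrac{20891}{2968}x_2 to the remainder.
  leading term 1: no divisor's leading term divides it; move \tfrac{15159}{1484} to the remainder.
  remainder -\tfrac{51209}{2968}x_2^{2} + \tfrac{20891}{2968}x_2 + \tfrac{15159}{1484} ≠ 0; add h_6 = -\tfrac{51209}{2968}x_2^{2} + \tfrac{20891}{2968}x_2 + \tfrac{15159}{1484} to the basis.

S(f_1,h_4): lcm = x_1x_2. S = -\tfrac{7}{3}x_1 + \tfrac{159}{244}x_2^{4} - x_2^{3} + \tfrac{2911}{1464}x_2^{2} - \tfrac{7769}{1464}x_2 - \tfrac{10}{3}.
  leading term x_1: subtract (\tfrac{63}{244})·h_4 from -\tfrac{7}{3}x_1 + \tfrac{159}{244}x_2^{4} - x_2^{3} + \tfrac{2911}{1464}x_2^{2} - \tfrac{7769}{1464}x_2 - \tfrac{10}{3} → \tfrac{159}{244}x_2^{4} - \tfrac{615}{244}x_2^{3} + \tfrac{2109}{488}x_2^{2} - \tfrac{1593}{122}x_2 + \tfrac{5175}{488}
  leading term x_2^{4}: subtract (-\tfrac{3}{7}x_2)·h_5 from \tfrac{159}{244}x_2^{4} - \tfrac{615}{244}x_2^{3} + \tfrac{2109}{488}x_2^{2} - \tfrac{1593}{122}x_2 + \tfrac{5175}{488} → -\tfrac{1329}{854}x_2^{3} + \tfrac{27}{28}x_2^{2} - \tfrac{34203}{3416}x_2 + \tfrac{5175}{488}
  leading term x_2^{3}: subtract (\tfrac{2658}{2597})·h_5 from -\tfrac{1329}{854}x_2^{3} + \tfrac{27}{28}x_2^{2} - \tfrac{34203}{3416}x_2 + \tfrac{5175}{488} → -\tfrac{13905}{10388}x_2^{2} - \tfrac{41439}{20776}x_2 + \tfrac{69249}{20776}
  leading term x_2^{2}: subtract (\tfrac{27810}{358463})·h_6 from -\tfrac{13905}{10388}x_2^{2} - \tfrac{41439}{20776}x_2 + \tfrac{69249}{20776} → -\tfrac{7285791}{2867704}x_2 + \tfrac{7285791}{2867704}
  leading term x_2: no divisor's leading term divides it; move -\tfrac{7285791}{2867704}x_2 to the remainder.
  leading term 1: no divisor's leading term divides it; move \tfrac{7285791}{2867704} to the remainder.
  remainder -\tfrac{7285791}{2867704}x_2 + \tfrac{7285791}{2867704} ≠ 0; add h_7 = -\tfrac{7285791}{2867704}x_2 + \tfrac{7285791}{2867704} to the basis.

The other S-polynomials (S(f_2,h_4), S(f_3,h_4), S(f_1,h_5), S(f_2,h_5), S(f_3,h_5), S(h_4,h_5), S(f_1,h_6), S(f_2,h_6), S(f_3,h_6), S(h_4,h_6), S(h_5,h_6), S(f_1,h_7), S(f_2,h_7), S(f_3,h_7), S(h_4,h_7), S(h_5,h_7), S(h_6,h_7)) all reduce to 0 modulo the current basis, so we have a Gröbner basis.
Inter-reduce: drop elements whose leading term is divisible by another's, tail-reduce, and make monic.
Reduced Gröbner basis: {x_1 + 3, x_2 - 1}.

A lex Gröbner basis eliminates variables successively. Here x_2 - 1 depends only on x_2, with roots {1}; lifting each root through the earlier basis elements recovers the full solutions.
  x_2 = 1: the earlier basis element becomes x_1 + 3 = 0, giving x_1 = -3 — point (-3, 1).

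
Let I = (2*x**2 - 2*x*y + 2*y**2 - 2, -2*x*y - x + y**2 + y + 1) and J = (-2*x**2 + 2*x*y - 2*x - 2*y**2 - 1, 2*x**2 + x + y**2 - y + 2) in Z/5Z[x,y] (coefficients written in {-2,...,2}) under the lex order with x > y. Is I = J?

Equality of ideals is decidable: compute both reduced Gröbner bases (unique for the ordering) and check whether they agree.
Buchberger on the first generating set:
f_1 = 2*x**2 - 2*x*y + 2*y**2 - 2, LT = x**2.
f_2 = -2*x*y - x + y**2 + y + 1, LT = x*y.

S(f_1,f_2): lcm = x**2*y. S = 2*x**2 + 2*x*y**2 - 2*x*y - 2*x + y**3 - y.
  leading term x**2: subtract (1)·f_1 from 2*x**2 + 2*x*y**2 - 2*x*y - 2*x + y**3 - y → 2*x*y**2 - 2*x + y**3 - 2*y**2 - y + 2
  leading term x*y**2: subtract (-y)·f_2 from 2*x*y**2 - 2*x + y**3 - 2*y**2 - y + 2 → -x*y - 2*x + 2*y**3 - y**2 + 2
  leading term x*y: subtract (-2)·f_2 from -x*y - 2*x + 2*y**3 - y**2 + 2 → x + 2*y**3 + y**2 + 2*y - 1
  leading term x: no divisor's leading term divides it; move x to the remainder.
  leading term y**3: no divisor's leading term divides it; move 2*y**3 to the remainder.
  leading term y**2: no divisor's leading term divides it; move y**2 to the remainder.
  leading term y: no divisor's leading term divides it; move 2*y to the remainder.
  leading term 1: no divisor's leading term divides it; move -1 to the remainder.
  remainder x + 2*y**3 + y**2 + 2*y - 1 ≠ 0; add g_3 = x + 2*y**3 + y**2 + 2*y - 1 to the basis.

S(f_1,g_3): lcm = x**2. S = -2*x*y**3 - x*y**2 + 2*x*y + x + y**2 - 1.
  leading term x*y**3: subtract (y**2)·f_2 from -2*x*y**3 - x*y**2 + 2*x*y + x + y**2 - 1 → 2*x*y + x - y**4 - y**3 - 1
  leading term x*y: subtract (-1)·f_2 from 2*x*y + x - y**4 - y**3 - 1 → -y**4 - y**3 + y**2 + y
  leading term y**4: no divisor's leading term divides it; move -y**4 to the remainder.
  leading term y**3: no divisor's leading term divides it; move -y**3 to the remainder.
  leading term y**2: no divisor's leading term divides it; move y**2 to the remainder.
  leading term y: no divisor's leading term divides it; move y to the remainder.
  remainder -y**4 - y**3 + y**2 + y ≠ 0; add g_4 = -y**4 - y**3 + y**2 + y to the basis.

The other S-polynomials (S(f_2,g_3), S(f_1,g_4), S(f_2,g_4), S(g_3,g_4)) all reduce to 0 modulo the current basis, so we have a Gröbner basis.
Inter-reduce: drop elements whose leading term is divisible by another's, tail-reduce, and make monic.
Reduced Gröbner basis: {x + 2*y**3 + y**2 + 2*y - 1, y**4 + y**3 - y**2 - y}.

Buchberger on the second generating set:
h_1 = -2*x**2 + 2*x*y - 2*x - 2*y**2 - 1, LT = x**2.
h_2 = 2*x**2 + x + y**2 - y + 2, LT = x**2.

S(h_1,h_2): lcm = x**2. S = -x*y - 2*x - 2*y**2 - 2*y + 2.
  leading term x*y: no divisor's leading term divides it; move -x*y to the remainder.
  leading term x: no divisor's leading term divides it; move -2*x to the remainder.
  leading term y**2: no divisor's leading term divides it; move -2*y**2 to the remainder.
  leading term y: no divisor's leading term divides it; move -2*y to the remainder.
  leading term 1: no divisor's leading term divides it; move 2 to the remainder.
  remainder -x*y - 2*x - 2*y**2 - 2*y + 2 ≠ 0; add k_3 = -x*y - 2*x - 2*y**2 - 2*y + 2 to the basis.

S(h_1,k_3): lcm = x**2*y. S = -2*x**2 + 2*x*y**2 - x*y + 2*x + y**3 - 2*y.
  leading term x**2: subtract (1)·h_1 from -2*x**2 + 2*x*y**2 - x*y + 2*x + y**3 - 2*y → 2*x*y**2 + 2*x*y - x + y**3 + 2*y**2 - 2*y + 1
  leading term x*y**2: subtract (-2*y)·k_3 from 2*x*y**2 + 2*x*y - x + y**3 + 2*y**2 - 2*y + 1 → -2*x*y - x + 2*y**3 - 2*y**2 + 2*y + 1
  leading term x*y: subtract (2)·k_3 from -2*x*y - x + 2*y**3 - 2*y**2 + 2*y + 1 → -2*x + 2*y**3 + 2*y**2 + y + 2
  leading term x: no divisor's leading term divides it; move -2*x to the remainder.
  leading term y**3: no divisor's leading term divides it; move 2*y**3 to the remainder.
  leading term y**2: no divisor's leading term divides it; move 2*y**2 to the remainder.
  leading term y: no divisor's leading term divides it; move y to the remainder.
  leading term 1: no divisor's leading term divides it; move 2 to the remainder.
  remainder -2*x + 2*y**3 + 2*y**2 + y + 2 ≠ 0; add k_4 = -2*x + 2*y**3 + 2*y**2 + y + 2 to the basis.

S(h_1,k_4): lcm = x**2. S = x*y**3 + x*y**2 + 2*x*y + 2*x + y**2 - 2.
  leading term x*y**3: subtract (-y**2)·k_3 from x*y**3 + x*y**2 + 2*x*y + 2*x + y**2 - 2 → -x*y**2 + 2*x*y + 2*x - 2*y**4 - 2*y**3 - 2*y**2 - 2
  leading term x*y**2: subtract (y)·k_3 from -x*y**2 + 2*x*y + 2*x - 2*y**4 - 2*y**3 - 2*y**2 - 2 → -x*y + 2*x - 2*y**4 - 2*y - 2
  leading term x*y: subtract (1)·k_3 from -x*y + 2*x - 2*y**4 - 2*y - 2 → -x - 2*y**4 + 2*y**2 + 1
  leading term x: subtract (-2)·k_4 from -x - 2*y**4 + 2*y**2 + 1 → -2*y**4 - y**3 + y**2 + 2*y
  leading term y**4: no divisor's leading term divides it; move -2*y**4 to the remainder.
  leading term y**3: no divisor's leading term divides it; move -y**3 to the remainder.
  leading term y**2: no divisor's leading term divides it; move y**2 to the remainder.
  leading term y: no divisor's leading term divides it; move 2*y to the remainder.
  remainder -2*y**4 - y**3 + y**2 + 2*y ≠ 0; add k_5 = -2*y**4 - y**3 + y**2 + 2*y to the basis.

The other S-polynomials (S(h_2,k_3), S(h_2,k_4), S(k_3,k_4), S(h_1,k_5), S(h_2,k_5), S(k_3,k_5), S(k_4,k_5)) all reduce to 0 modulo the current basis, so we have a Gröbner basis.
Inter-reduce: drop elements whose leading term is divisible by another's, tail-reduce, and make monic.
Reduced Gröbner basis: {x - y**3 - y**2 + 2*y - 1, y**4 - 2*y**3 + 2*y**2 - y}.

The bases are distinct; the ideals are different.

No, the ideals differ.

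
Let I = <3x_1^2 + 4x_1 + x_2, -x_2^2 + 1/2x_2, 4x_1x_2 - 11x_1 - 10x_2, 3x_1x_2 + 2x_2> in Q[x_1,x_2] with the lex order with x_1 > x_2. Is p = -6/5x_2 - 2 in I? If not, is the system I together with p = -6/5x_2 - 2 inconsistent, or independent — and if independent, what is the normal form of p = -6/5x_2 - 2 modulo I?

First compute the reduced Gröbner basis of I by Buchberger's algorithm.
f_1 = 3x_1^2 + 4x_1 + x_2, LT = x_1^2.
f_2 = -x_2^2 + 1/2x_2, LT = x_2^2.
f_3 = 4x_1x_2 - 11x_1 - 10x_2, LT = x_1x_2.
f_4 = 3x_1x_2 + 2x_2, LT = x_1x_2.

S(f_1,f_3): lcm = x_1^2x_2. S = 11/4x_1^2 + 23/6x_1x_2 + 1/3x_2^2.
  reduce S modulo (f_1, f_2, f_3, f_4):
  remainder 55/8x_1 + 53/6x_2 ≠ 0; add h_5 = 55/8x_1 + 53/6x_2 to the basis.

S(f_1,f_4): lcm = x_1^2x_2. S = 2/3x_1x_2 + 1/3x_2^2.
  reduce S modulo (f_1, f_2, f_3, f_4, h_5):
  remainder -47/90x_2 ≠ 0; add h_6 = -47/90x_2 to the basis.

The other S-polynomials (S(f_1,f_2), S(f_2,f_3), S(f_2,f_4), S(f_3,f_4), S(f_1,h_5), S(f_2,h_5), S(f_3,h_5), S(f_4,h_5), S(f_1,h_6), S(f_2,h_6), S(f_3,h_6), S(f_4,h_6), S(h_5,h_6)) all reduce to 0 modulo the current basis, so we have a Gröbner basis.
Inter-reduce: drop elements whose leading term is divisible by another's, tail-reduce, and make monic.
Reduced Gröbner basis: {x_1, x_2}.
Label its elements g_1 = x_1, g_2 = x_2.

Reduce p = -6/5x_2 - 2 modulo G:
  leading term x_2: subtract (-6/5)·g_2 from -6/5x_2 - 2 → -2
  leading term 1: no divisor's leading term divides it; move -2 to the remainder.
  normal form = -2.
The normal form is nonzero, so p ∉ I. Since p minus its normal form lies in I, I + (p) = I + (r) where r = -2; decide whether this ideal is the whole ring.
Here r = -2 is a nonzero constant, hence a unit: 1 ∈ I + (p), the Gröbner basis of I + (p) is {1}, and the enlarged system has no common solution — adjoining p is inconsistent.

Adjoining -6/5x_2 - 2 makes the ideal the whole ring: the system is inconsistent.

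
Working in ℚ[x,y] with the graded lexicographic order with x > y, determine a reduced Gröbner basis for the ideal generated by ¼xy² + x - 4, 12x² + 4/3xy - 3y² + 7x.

G = {y⁴ + 4y² - 64x - 64/9y - 112/3, xy² + 4x - 16, x² + 1/9xy - ¼y² + 7/12x}

This is the nonlinear analogue of row-reducing a linear system.

f_1 = ¼xy² + x - 4, LT = xy².
f_2 = 12x² + 4/3xy - 3y² + 7x, LT = x².

S(f_1,f_2): lcm = x²y². S = -1/9xy³ + ¼y⁴ - 7/12xy² + 4x² - 16x.
  reduce S modulo (f_1, f_2):
  remainder ¼y⁴ + y² - 16x - 16/9y - 28/3 ≠ 0; add g_3 = ¼y⁴ + y² - 16x - 16/9y - 28/3 to the basis.

The other S-polynomials (S(f_1,g_3), S(f_2,g_3)) all reduce to 0 modulo the current basis, so we have a Gröbner basis.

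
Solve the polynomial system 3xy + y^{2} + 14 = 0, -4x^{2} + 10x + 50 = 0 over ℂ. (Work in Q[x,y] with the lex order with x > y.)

{(5, -14), (5, -1), (-5/2, 7/2), (-5/2, 4)}

Compute a lex Gröbner basis by Buchberger's algorithm.
f_1 = 3xy + y^{2} + 14, LT = xy.
f_2 = -4x^{2} + 10x + 50, LT = x^{2}.

S(f_1,f_2): lcm = x^{2}y. S = \tfrac{1}{3}xy^{2} + \tfrac{5}{2}xy + \tfrac{14}{3}x + \tfrac{25}{2}y.
  leading term xy^{2}: subtract (\tfrac{1}{9}y)·f_1 from \tfrac{1}{3}xy^{2} + \tfrac{5}{2}xy + \tfrac{14}{3}x + \tfrac{25}{2}y → \tfrac{5}{2}xy + \tfrac{14}{3}x - \tfrac{1}{9}y^{3} + \tfrac{197}{18}y
  leading term xy: subtract (\tfrac{5}{6})·f_1 from \tfrac{5}{2}xy + \tfrac{14}{3}x - \tfrac{1}{9}y^{3} + \tfrac{197}{18}y → \tfrac{14}{3}x - \tfrac{1}{9}y^{3} - \tfrac{5}{6}y^{2} + \tfrac{197}{18}y - \tfrac{35}{3}
  leading term x: no divisor's leading term divides it; move \tfrac{14}{3}x to the remainder.
  leading term y^{3}: no divisor's leading term divides it; move -\tfrac{1}{9}y^{3} to the remainder.
  leading term y^{2}: no divisor's leading term divides it; move -\tfrac{5}{6}y^{2} to the remainder.
  leading term y: no divisor's leading term divides it; move \tfrac{197}{18}y to the remainder.
  leading term 1: no divisor's leading term divides it; move -\tfrac{35}{3} to the remainder.
  remainder \tfrac{14}{3}x - \tfrac{1}{9}y^{3} - \tfrac{5}{6}y^{2} + \tfrac{197}{18}y - \tfrac{35}{3} ≠ 0; add h_3 = \tfrac{14}{3}x - \tfrac{1}{9}y^{3} - \tfrac{5}{6}y^{2} + \tfrac{197}{18}y - \tfrac{35}{3} to the basis.

S(f_1,h_3): lcm = xy. S = \tfrac{1}{42}y^{4} + \tfrac{5}{28}y^{3} - \tfrac{169}{84}y^{2} + \tfrac{5}{2}y + \tfrac{14}{3}.
  leading term y^{4}: no divisor's leading term divides it; move \tfrac{1}{42}y^{4} to the remainder.
  leading term y^{3}: no divisor's leading term divides it; move \tfrac{5}{28}y^{3} to the remainder.
  leading term y^{2}: no divisor's leading term divides it; move -\tfrac{169}{84}y^{2} to the remainder.
  leading term y: no divisor's leading term divides it; move \tfrac{5}{2}y to the remainder.
  leading term 1: no divisor's leading term divides it; move \tfrac{14}{3} to the remainder.
  remainder \tfrac{1}{42}y^{4} + \tfrac{5}{28}y^{3} - \tfrac{169}{84}y^{2} + \tfrac{5}{2}y + \tfrac{14}{3} ≠ 0; add h_4 = \tfrac{1}{42}y^{4} + \tfrac{5}{28}y^{3} - \tfrac{169}{84}y^{2} + \tfrac{5}{2}y + \tfrac{14}{3} to the basis.

The other S-polynomials (S(f_2,h_3), S(f_1,h_4), S(f_2,h_4), S(h_3,h_4)) all reduce to 0 modulo the current basis, so we have a Gröbner basis.
Inter-reduce: drop elements whose leading term is divisible by another's, tail-reduce, and make monic.
Reduced Gröbner basis: {x - \tfrac{1}{42}y^{3} - \tfrac{5}{28}y^{2} + \tfrac{197}{84}y - \tfrac{5}{2}, y^{4} + \tfrac{15}{2}y^{3} - \tfrac{169}{2}y^{2} + 105y + 196}.

Elimination: the polynomial y^{4} + \tfrac{15}{2}y^{3} - \tfrac{169}{2}y^{2} + 105y + 196 lies in the elimination ideal for y, so y ∈ {-14, -1, 7/2, 4}. For each such y, the remaining basis elements (now univariate) give the rest of the solution.
  y = -14: the earlier basis element becomes x - 5 = 0, giving x = 5 — point (5, -14).
  y = -1: the earlier basis element becomes x - 5 = 0, giving x = 5 — point (5, -1).
  y = 7/2: the earlier basis element becomes x + \tfrac{5}{2} = 0, giving x = -5/2 — point (-5/2, 7/2).
  y = 4: the earlier basis element becomes x + \tfrac{5}{2} = 0, giving x = -5/2 — point (-5/2, 4).
Each listed point satisfies every original equation (direct substitution).
A lex Gröbner basis triangularizes the system, enabling back-substitution.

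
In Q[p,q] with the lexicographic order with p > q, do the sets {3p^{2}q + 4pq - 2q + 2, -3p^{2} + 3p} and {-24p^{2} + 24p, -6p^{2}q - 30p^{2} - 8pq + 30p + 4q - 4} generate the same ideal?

Yes, the ideals are equal.

Equality of ideals is decidable: compute both reduced Gröbner bases (unique for the ordering) and check whether they agree.
Buchberger on the first generating set:
f_1 = 3p^{2}q + 4pq - 2q + 2, LT = p^{2}q.
f_2 = -3p^{2} + 3p, LT = p^{2}.

S(f_1,f_2): lcm = p^{2}q. S = \tfrac{7}{3}pq - \tfrac{2}{3}q + \tfrac{2}{3}.
  leading term pq: no divisor's leading term divides it; move \tfrac{7}{3}pq to the remainder.
  leading term q: no divisor's leading term divides it; move -\tfrac{2}{3}q to the remainder.
  leading term 1: no divisor's leading term divides it; move \tfrac{2}{3} to the remainder.
  remainder \tfrac{7}{3}pq - \tfrac{2}{3}q + \tfrac{2}{3} ≠ 0; add g_3 = \tfrac{7}{3}pq - \tfrac{2}{3}q + \tfrac{2}{3} to the basis.

S(f_1,g_3): lcm = p^{2}q. S = \tfrac{34}{21}pq - \tfrac{2}{7}p - \tfrac{2}{3}q + \tfrac{2}{3}.
  leading term pq: subtract (\tfrac{34}{49})·g_3 from \tfrac{34}{21}pq - \tfrac{2}{7}p - \tfrac{2}{3}q + \tfrac{2}{3} → -\tfrac{2}{7}p - \tfrac{10}{49}q + \tfrac{10}{49}
  leading term p: no divisor's leading term divides it; move -\tfrac{2}{7}p to the remainder.
  leading term q: no divisor's leading term divides it; move -\tfrac{10}{49}q to the remainder.
  leading term 1: no divisor's leading term divides it; move \tfrac{10}{49} to the remainder.
  remainder -\tfrac{2}{7}p - \tfrac{10}{49}q + \tfrac{10}{49} ≠ 0; add g_4 = -\tfrac{2}{7}p - \tfrac{10}{49}q + \tfrac{10}{49} to the basis.

S(f_1,g_4): lcm = p^{2}q. S = -\tfrac{5}{7}pq^{2} + \tfrac{43}{21}pq - \tfrac{2}{3}q + \tfrac{2}{3}.
  leading term pq^{2}: subtract (-\tfrac{15}{49}q)·g_3 from -\tfrac{5}{7}pq^{2} + \tfrac{43}{21}pq - \tfrac{2}{3}q + \tfrac{2}{3} → \tfrac{43}{21}pq - \tfrac{10}{49}q^{2} - \tfrac{68}{147}q + \tfrac{2}{3}
  leading term pq: subtract (\tfrac{43}{49})·g_3 from \tfrac{43}{21}pq - \tfrac{10}{49}q^{2} - \tfrac{68}{147}q + \tfrac{2}{3} → -\tfrac{10}{49}q^{2} + \tfrac{6}{49}q + \tfrac{4}{49}
  leading term q^{2}: no divisor's leading term divides it; move -\tfrac{10}{49}q^{2} to the remainder.
  leading term q: no divisor's leading term divides it; move \tfrac{6}{49}q to the remainder.
  leading term 1: no divisor's leading term divides it; move \tfrac{4}{49} to the remainder.
  remainder -\tfrac{10}{49}q^{2} + \tfrac{6}{49}q + \tfrac{4}{49} ≠ 0; add g_5 = -\tfrac{10}{49}q^{2} + \tfrac{6}{49}q + \tfrac{4}{49} to the basis.

The other S-polynomials (S(f_2,g_3), S(f_2,g_4), S(g_3,g_4), S(f_1,g_5), S(f_2,g_5), S(g_3,g_5), S(g_4,g_5)) all reduce to 0 modulo the current basis, so we have a Gröbner basis.
Inter-reduce: drop elements whose leading term is divisible by another's, tail-reduce, and make monic.
Reduced Gröbner basis: {p + \tfrac{5}{7}q - \tfrac{5}{7}, q^{2} - \tfrac{3}{5}q - \tfrac{2}{5}}.

Buchberger on the second generating set:
h_1 = -24p^{2} + 24p, LT = p^{2}.
h_2 = -6p^{2}q - 30p^{2} - 8pq + 30p + 4q - 4, LT = p^{2}q.

S(h_1,h_2): lcm = p^{2}q. S = -5p^{2} - \tfrac{7}{3}pq + 5p + \tfrac{2}{3}q - \tfrac{2}{3}.
  leading term p^{2}: subtract (\tfrac{5}{24})·h_1 from -5p^{2} - \tfrac{7}{3}pq + 5p + \tfrac{2}{3}q - \tfrac{2}{3} → -\tfrac{7}{3}pq + \tfrac{2}{3}q - \tfrac{2}{3}
  leading term pq: no divisor's leading term divides it; move -\tfrac{7}{3}pq to the remainder.
  leading term q: no divisor's leading term divides it; move \tfrac{2}{3}q to the remainder.
  leading term 1: no divisor's leading term divides it; move -\tfrac{2}{3} to the remainder.
  remainder -\tfrac{7}{3}pq + \tfrac{2}{3}q - \tfrac{2}{3} ≠ 0; add k_3 = -\tfrac{7}{3}pq + \tfrac{2}{3}q - \tfrac{2}{3} to the basis.

S(h_1,k_3): lcm = p^{2}q. S = -\tfrac{5}{7}pq - \tfrac{2}{7}p.
  leading term pq: subtract (\tfrac{15}{49})·k_3 from -\tfrac{5}{7}pq - \tfrac{2}{7}p → -\tfrac{2}{7}p - \tfrac{10}{49}q + \tfrac{10}{49}
  leading term p: no divisor's leading term divides it; move -\tfrac{2}{7}p to the remainder.
  leading term q: no divisor's leading term divides it; move -\tfrac{10}{49}q to the remainder.
  leading term 1: no divisor's leading term divides it; move \tfrac{10}{49} to the remainder.
  remainder -\tfrac{2}{7}p - \tfrac{10}{49}q + \tfrac{10}{49} ≠ 0; add k_4 = -\tfrac{2}{7}p - \tfrac{10}{49}q + \tfrac{10}{49} to the basis.

S(h_2,k_4): lcm = p^{2}q. S = 5p^{2} - \tfrac{5}{7}pq^{2} + \tfrac{43}{21}pq - 5p - \tfrac{2}{3}q + \tfrac{2}{3}.
  leading term p^{2}: subtract (-\tfrac{5}{24})·h_1 from 5p^{2} - \tfrac{5}{7}pq^{2} + \tfrac{43}{21}pq - 5p - \tfrac{2}{3}q + \tfrac{2}{3} → -\tfrac{5}{7}pq^{2} + \tfrac{43}{21}pq - \tfrac{2}{3}q + \tfrac{2}{3}
  leading term pq^{2}: subtract (\tfrac{15}{49}q)·k_3 from -\tfrac{5}{7}pq^{2} + \tfrac{43}{21}pq - \tfrac{2}{3}q + \tfrac{2}{3} → \tfrac{43}{21}pq - \tfrac{10}{49}q^{2} - \tfrac{68}{147}q + \tfrac{2}{3}
  leading term pq: subtract (-\tfrac{43}{49})·k_3 from \tfrac{43}{21}pq - \tfrac{10}{49}q^{2} - \tfrac{68}{147}q + \tfrac{2}{3} → -\tfrac{10}{49}q^{2} + \tfrac{6}{49}q + \tfrac{4}{49}
  leading term q^{2}: no divisor's leading term divides it; move -\tfrac{10}{49}q^{2} to the remainder.
  leading term q: no divisor's leading term divides it; move \tfrac{6}{49}q to the remainder.
  leading term 1: no divisor's leading term divides it; move \tfrac{4}{49} to the remainder.
  remainder -\tfrac{10}{49}q^{2} + \tfrac{6}{49}q + \tfrac{4}{49} ≠ 0; add k_5 = -\tfrac{10}{49}q^{2} + \tfrac{6}{49}q + \tfrac{4}{49} to the basis.

The other S-polynomials (S(h_2,k_3), S(h_1,k_4), S(k_3,k_4), S(h_1,k_5), S(h_2,k_5), S(k_3,k_5), S(k_4,k_5)) all reduce to 0 modulo the current basis, so we have a Gröbner basis.
Inter-reduce: drop elements whose leading term is divisible by another's, tail-reduce, and make monic.
Reduced Gröbner basis: {p + \tfrac{5}{7}q - \tfrac{5}{7}, q^{2} - \tfrac{3}{5}q - \tfrac{2}{5}}.

The two bases agree; hence the ideals are identical.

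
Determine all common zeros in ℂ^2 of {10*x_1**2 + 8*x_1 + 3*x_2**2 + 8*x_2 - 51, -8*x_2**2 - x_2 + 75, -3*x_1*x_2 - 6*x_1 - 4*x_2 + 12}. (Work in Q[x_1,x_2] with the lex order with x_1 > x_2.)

Compute a lex Gröbner basis by Buchberger's algorithm.
f_1 = 10*x_1**2 + 8*x_1 + 3*x_2**2 + 8*x_2 - 51, LT = x_1**2.
f_2 = -8*x_2**2 - x_2 + 75, LT = x_2**2.
f_3 = -3*x_1*x_2 - 6*x_1 - 4*x_2 + 12, LT = x_1*x_2.

S(f_1,f_3): lcm = x_1**2*x_2. S = -2*x_1**2 - 8/15*x_1*x_2 + 4*x_1 + 3/10*x_2**3 + 4/5*x_2**2 - 51/10*x_2.
  reduce S modulo (f_1, f_2, f_3):
  remainder 20/3*x_1 - 169/1152*x_2 + 169/384 ≠ 0; add h_4 = 20/3*x_1 - 169/1152*x_2 + 169/384 to the basis.

S(f_2,f_3): lcm = x_1*x_2**2. S = -15/8*x_1*x_2 - 75/8*x_1 - 4/3*x_2**2 + 4*x_2.
  reduce S modulo (f_1, f_2, f_3, h_4):
  remainder 80399/12288*x_2 - 80399/4096 ≠ 0; add h_5 = 80399/12288*x_2 - 80399/4096 to the basis.

The other S-polynomials (S(f_1,f_2), S(f_1,h_4), S(f_2,h_4), S(f_3,h_4), S(f_1,h_5), S(f_2,h_5), S(f_3,h_5), S(h_4,h_5)) all reduce to 0 modulo the current basis, so we have a Gröbner basis.
Inter-reduce: drop elements whose leading term is divisible by another's, tail-reduce, and make monic.
Reduced Gröbner basis: {x_1, x_2 - 3}.

The lex basis is triangular: the last element involves only x_2. Solving x_2 - 3 = 0 gives x_2 ∈ {3}; substituting each value into the earlier elements determines the remaining variables.
  x_2 = 3: the earlier basis element becomes x_1 = 0, giving x_1 = 0 — point (0, 3).
A lex Gröbner basis triangularizes the system, enabling back-substitution.

{(0, 3)}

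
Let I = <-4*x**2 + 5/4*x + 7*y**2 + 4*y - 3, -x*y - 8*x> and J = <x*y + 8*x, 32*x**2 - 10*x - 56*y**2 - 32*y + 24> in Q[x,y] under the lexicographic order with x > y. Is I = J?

Yes, the ideals are equal.

Equality of ideals is decidable: compute both reduced Gröbner bases (unique for the ordering) and check whether they agree.
Buchberger on the first generating set:
f_1 = -4*x**2 + 5/4*x + 7*y**2 + 4*y - 3, LT = x**2.
f_2 = -x*y - 8*x, LT = x*y.

S(f_1,f_2): lcm = x**2*y. S = -8*x**2 - 5/16*x*y - 7/4*y**3 - y**2 + 3/4*y.
  leading term x**2: subtract (2)·f_1 from -8*x**2 - 5/16*x*y - 7/4*y**3 - y**2 + 3/4*y → -5/16*x*y - 5/2*x - 7/4*y**3 - 15*y**2 - 29/4*y + 6
  leading term x*y: subtract (5/16)·f_2 from -5/16*x*y - 5/2*x - 7/4*y**3 - 15*y**2 - 29/4*y + 6 → -7/4*y**3 - 15*y**2 - 29/4*y + 6
  leading term y**3: no divisor's leading term divides it; move -7/4*y**3 to the remainder.
  leading term y**2: no divisor's leading term divides it; move -15*y**2 to the remainder.
  leading term y: no divisor's leading term divides it; move -29/4*y to the remainder.
  leading term 1: no divisor's leading term divides it; move 6 to the remainder.
  remainder -7/4*y**3 - 15*y**2 - 29/4*y + 6 ≠ 0; add g_3 = -7/4*y**3 - 15*y**2 - 29/4*y + 6 to the basis.

S(f_1,g_3): leading monomials are coprime, so the S-polynomial reduces to 0 (Buchberger's first criterion).
S(f_2,g_3): lcm = x*y**3. S = -4/7*x*y**2 - 29/7*x*y + 24/7*x.
  leading term x*y**2: subtract (4/7*y)·f_2 from -4/7*x*y**2 - 29/7*x*y + 24/7*x → 3/7*x*y + 24/7*x
  leading term x*y: subtract (-3/7)·f_2 from 3/7*x*y + 24/7*x → 0
  remainder 0.

Every S-polynomial of the final basis reduces to 0, so we have a Gröbner basis.
Inter-reduce: drop elements whose leading term is divisible by another's, tail-reduce, and make monic.
Reduced Gröbner basis: {x**2 - 5/16*x - 7/4*y**2 - y + 3/4, x*y + 8*x, y**3 + 60/7*y**2 + 29/7*y - 24/7}.

Buchberger on the second generating set:
h_1 = x*y + 8*x, LT = x*y.
h_2 = 32*x**2 - 10*x - 56*y**2 - 32*y + 24, LT = x**2.

S(h_1,h_2): lcm = x**2*y. S = 8*x**2 + 5/16*x*y + 7/4*y**3 + y**2 - 3/4*y.
  leading term x**2: subtract (1/4)·h_2 from 8*x**2 + 5/16*x*y + 7/4*y**3 + y**2 - 3/4*y → 5/16*x*y + 5/2*x + 7/4*y**3 + 15*y**2 + 29/4*y - 6
  leading term x*y: subtract (5/16)·h_1 from 5/16*x*y + 5/2*x + 7/4*y**3 + 15*y**2 + 29/4*y - 6 → 7/4*y**3 + 15*y**2 + 29/4*y - 6
  leading term y**3: no divisor's leading term divides it; move 7/4*y**3 to the remainder.
  leading term y**2: no divisor's leading term divides it; move 15*y**2 to the remainder.
  leading term y: no divisor's leading term divides it; move 29/4*y to the remainder.
  leading term 1: no divisor's leading term divides it; move -6 to the remainder.
  remainder 7/4*y**3 + 15*y**2 + 29/4*y - 6 ≠ 0; add k_3 = 7/4*y**3 + 15*y**2 + 29/4*y - 6 to the basis.

S(h_1,k_3): lcm = x*y**3. S = -4/7*x*y**2 - 29/7*x*y + 24/7*x.
  leading term x*y**2: subtract (-4/7*y)·h_1 from -4/7*x*y**2 - 29/7*x*y + 24/7*x → 3/7*x*y + 24/7*x
  leading term x*y: subtract (3/7)·h_1 from 3/7*x*y + 24/7*x → 0
  remainder 0.

S(h_2,k_3): leading monomials are coprime, so the S-polynomial reduces to 0 (Buchberger's first criterion).
Every S-polynomial of the final basis reduces to 0, so we have a Gröbner basis.
Inter-reduce: drop elements whose leading term is divisible by another's, tail-reduce, and make monic.
Reduced Gröbner basis: {x**2 - 5/16*x - 7/4*y**2 - y + 3/4, x*y + 8*x, y**3 + 60/7*y**2 + 29/7*y - 24/7}.

The two bases agree; hence the ideals are identical.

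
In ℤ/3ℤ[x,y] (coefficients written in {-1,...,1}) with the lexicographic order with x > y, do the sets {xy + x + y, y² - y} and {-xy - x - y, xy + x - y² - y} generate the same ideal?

For a fixed monomial order, each ideal has a unique reduced Gröbner basis; comparing bases decides equality.
Buchberger on the first generating set:
f_1 = xy + x + y, LT = xy.
f_2 = y² - y, LT = y².

S(f_1,f_2): lcm = xy². S = -xy + y².
  leading term xy: subtract (-1)·f_1 from -xy + y² → x + y² + y
  leading term x: no divisor's leading term divides it; move x to the remainder.
  leading term y²: subtract (1)·f_2 from y² + y → -y
  leading term y: no divisor's leading term divides it; move -y to the remainder.
  remainder x - y ≠ 0; add g_3 = x - y to the basis.

The other S-polynomials (S(f_1,g_3), S(f_2,g_3)) all reduce to 0 modulo the current basis, so we have a Gröbner basis.
Inter-reduce: drop elements whose leading term is divisible by another's, tail-reduce, and make monic.
Reduced Gröbner basis: {x - y, y² - y}.

Buchberger on the second generating set:
h_1 = -xy - x - y, LT = xy.
h_2 = xy + x - y² - y, LT = xy.

S(h_1,h_2): lcm = xy. S = y² - y.
  leading term y²: no divisor's leading term divides it; move y² to the remainder.
  leading term y: no divisor's leading term divides it; move -y to the remainder.
  remainder y² - y ≠ 0; add k_3 = y² - y to the basis.

S(h_1,k_3): lcm = xy². S = -xy + y².
  leading term xy: subtract (1)·h_1 from -xy + y² → x + y² + y
  leading term x: no divisor's leading term divides it; move x to the remainder.
  leading term y²: subtract (1)·k_3 from y² + y → -y
  leading term y: no divisor's leading term divides it; move -y to the remainder.
  remainder x - y ≠ 0; add k_4 = x - y to the basis.

The other S-polynomials (S(h_2,k_3), S(h_1,k_4), S(h_2,k_4), S(k_3,k_4)) all reduce to 0 modulo the current basis, so we have a Gröbner basis.
Inter-reduce: drop elements whose leading term is divisible by another's, tail-reduce, and make monic.
Reduced Gröbner basis: {x - y, y² - y}.

Same reduced basis, so the two generating sets span the same ideal.

Yes, the ideals are equal.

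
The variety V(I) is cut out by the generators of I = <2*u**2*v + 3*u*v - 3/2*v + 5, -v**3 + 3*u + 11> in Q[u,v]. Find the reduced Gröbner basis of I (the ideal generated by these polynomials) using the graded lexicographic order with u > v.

f_1 = 2*u**2*v + 3*u*v - 3/2*v + 5, LT = u**2*v.
f_2 = -v**3 + 3*u + 11, LT = v**3.

S(f_1,f_2): lcm = u**2*v**3. S = 3/2*u*v**3 + 3*u**3 - 3/4*v**3 + 11*u**2 + 5/2*v**2.
  reduce S modulo (f_1, f_2):
  remainder 3*u**3 + 31/2*u**2 + 5/2*v**2 + 57/4*u - 33/4 ≠ 0; add g_3 = 3*u**3 + 31/2*u**2 + 5/2*v**2 + 57/4*u - 33/4 to the basis.

The other S-polynomials (S(f_1,g_3), S(f_2,g_3)) all reduce to 0 modulo the current basis, so we have a Gröbner basis.

G = {u**3 + 31/6*u**2 + 5/6*v**2 + 19/4*u - 11/4, u**2*v + 3/2*u*v - 3/4*v + 5/2, v**3 - 3*u - 11}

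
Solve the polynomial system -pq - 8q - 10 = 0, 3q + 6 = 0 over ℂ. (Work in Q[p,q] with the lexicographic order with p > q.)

Compute a lex Gröbner basis by Buchberger's algorithm.
f_1 = -pq - 8q - 10, LT = pq.
f_2 = 3q + 6, LT = q.

S(f_1,f_2): lcm = pq. S = -2p + 8q + 10.
  leading term p: no divisor's leading term divides it; move -2p to the remainder.
  leading term q: subtract (8/3)·f_2 from 8q + 10 → -6
  leading term 1: no divisor's leading term divides it; move -6 to the remainder.
  remainder -2p - 6 ≠ 0; add h_3 = -2p - 6 to the basis.

The other S-polynomials (S(f_1,h_3), S(f_2,h_3)) all reduce to 0 modulo the current basis, so we have a Gröbner basis.
Inter-reduce: drop elements whose leading term is divisible by another's, tail-reduce, and make monic.
Reduced Gröbner basis: {p + 3, q + 2}.

A lex Gröbner basis eliminates variables successively. Here q + 2 depends only on q, with roots {-2}; lifting each root through the earlier basis elements recovers the full solutions.
  q = -2: the earlier basis element becomes p + 3 = 0, giving p = -3 — point (-3, -2).
Each listed point satisfies every original equation (direct substitution).

{(-3, -2)}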